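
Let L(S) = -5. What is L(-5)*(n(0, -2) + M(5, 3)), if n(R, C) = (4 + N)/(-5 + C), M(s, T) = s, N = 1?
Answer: -150/7 ≈ -21.429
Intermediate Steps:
n(R, C) = 5/(-5 + C) (n(R, C) = (4 + 1)/(-5 + C) = 5/(-5 + C))
L(-5)*(n(0, -2) + M(5, 3)) = -5*(5/(-5 - 2) + 5) = -5*(5/(-7) + 5) = -5*(5*(-⅐) + 5) = -5*(-5/7 + 5) = -5*30/7 = -150/7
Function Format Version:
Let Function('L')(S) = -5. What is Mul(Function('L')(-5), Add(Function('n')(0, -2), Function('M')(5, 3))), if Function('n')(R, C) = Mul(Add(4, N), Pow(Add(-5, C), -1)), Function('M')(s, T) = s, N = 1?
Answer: Rational(-150, 7) ≈ -21.429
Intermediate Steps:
Function('n')(R, C) = Mul(5, Pow(Add(-5, C), -1)) (Function('n')(R, C) = Mul(Add(4, 1), Pow(Add(-5, C), -1)) = Mul(5, Pow(Add(-5, C), -1)))
Mul(Function('L')(-5), Add(Function('n')(0, -2), Function('M')(5, 3))) = Mul(-5, Add(Mul(5, Pow(Add(-5, -2), -1)), 5)) = Mul(-5, Add(Mul(5, Pow(-7, -1)), 5)) = Mul(-5, Add(Mul(5, Rational(-1, 7)), 5)) = Mul(-5, Add(Rational(-5, 7), 5)) = Mul(-5, Rational(30, 7)) = Rational(-150, 7)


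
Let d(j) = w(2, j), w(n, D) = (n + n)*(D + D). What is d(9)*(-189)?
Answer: -13608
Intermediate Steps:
w(n, D) = 4*D*n (w(n, D) = (2*n)*(2*D) = 4*D*n)
d(j) = 8*j (d(j) = 4*j*2 = 8*j)
d(9)*(-189) = (8*9)*(-189) = 72*(-189) = -13608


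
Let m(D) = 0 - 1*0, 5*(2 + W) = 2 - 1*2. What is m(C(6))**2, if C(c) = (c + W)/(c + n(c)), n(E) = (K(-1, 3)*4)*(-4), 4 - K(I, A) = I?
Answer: 0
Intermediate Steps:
W = -2 (W = -2 + (2 - 1*2)/5 = -2 + (2 - 2)/5 = -2 + (1/5)*0 = -2 + 0 = -2)
K(I, A) = 4 - I
n(E) = -80 (n(E) = ((4 - 1*(-1))*4)*(-4) = ((4 + 1)*4)*(-4) = (5*4)*(-4) = 20*(-4) = -80)
C(c) = (-2 + c)/(-80 + c) (C(c) = (c - 2)/(c - 80) = (-2 + c)/(-80 + c))
m(D) = 0 (m(D) = 0 + 0 = 0)
m(C(6))**2 = 0**2 = 0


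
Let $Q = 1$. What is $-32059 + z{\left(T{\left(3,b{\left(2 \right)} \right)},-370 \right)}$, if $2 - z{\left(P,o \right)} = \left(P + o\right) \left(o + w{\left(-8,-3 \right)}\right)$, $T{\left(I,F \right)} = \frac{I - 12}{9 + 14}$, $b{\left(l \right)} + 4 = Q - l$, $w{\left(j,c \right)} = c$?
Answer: $- \frac{3914898}{23} \approx -1.7021 \cdot 10^{5}$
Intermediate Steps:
$b{\left(l \right)} = -3 - l$ ($b{\left(l \right)} = -4 - \left(-1 + l\right) = -3 - l$)
$T{\left(I,F \right)} = - \frac{12}{23} + \frac{I}{23}$ ($T{\left(I,F \right)} = \frac{-12 + I}{23} = \left(-12 + I\right) \frac{1}{23} = - \frac{12}{23} + \frac{I}{23}$)
$z{\left(P,o \right)} = 2 - \left(-3 + o\right) \left(P + o\right)$ ($z{\left(P,o \right)} = 2 - \left(P + o\right) \left(o - 3\right) = 2 - \left(P + o\right) \left(-3 + o\right) = 2 - \left(-3 + o\right) \left(P + o\right)$)
$-32059 + z{\left(T{\left(3,b{\left(2 \right)} \right)},-370 \right)} = -32059 + \left(2 - \left(-370\right)^{2} + 3 \left(- \frac{12}{23} + \frac{1}{23} \cdot 3\right) + 3 \left(-370\right) - \left(- \frac{12}{23} + \frac{1}{23} \cdot 3\right) \left(-370\right)\right) = -32059 - \left(138008 - 3 \left(- \frac{12}{23} + \frac{3}{23}\right) + \left(- \frac{12}{23} + \frac{3}{23}\right) \left(-370\right)\right) = -32059 - \left(\frac{3174211}{23} + \frac{3330}{23}\right) = -32059 - \frac{3177541}{23} = - \frac{3914898}{23}$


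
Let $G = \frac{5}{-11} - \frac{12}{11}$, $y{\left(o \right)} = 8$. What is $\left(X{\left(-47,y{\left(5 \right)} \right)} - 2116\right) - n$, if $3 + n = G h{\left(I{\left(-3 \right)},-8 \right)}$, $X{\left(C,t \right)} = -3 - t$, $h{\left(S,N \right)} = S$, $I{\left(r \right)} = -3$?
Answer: $- \frac{23415}{11} \approx -2128.6$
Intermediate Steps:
$G = - \frac{17}{11}$ ($G = 5 \left(- \frac{1}{11}\right) - \frac{12}{11} = - \frac{5}{11} - \frac{12}{11} = - \frac{17}{11} \approx -1.5455$)
$n = \frac{18}{11}$ ($n = -3 - - \frac{51}{11} = -3 + \frac{51}{11} = \frac{18}{11} \approx 1.6364$)
$\left(X{\left(-47,y{\left(5 \right)} \right)} - 2116\right) - n = \left(\left(-3 - 8\right) - 2116\right) - \frac{18}{11} = \left(-11 - 2116\right) - \frac{18}{11} = -2127 - \frac{18}{11} = - \frac{23415}{11}$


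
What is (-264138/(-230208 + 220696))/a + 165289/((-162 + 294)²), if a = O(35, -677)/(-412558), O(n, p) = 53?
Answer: -237331133601799/1098008208 ≈ -2.1615e+5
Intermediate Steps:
a = -53/412558 (a = 53/(-412558) = 53*(-1/412558) = -53/412558 ≈ -0.00012847)
(-264138/(-230208 + 220696))/a + 165289/((-162 + 294)²) = (-264138/(-230208 + 220696))/(-53/412558) + 165289/((-162 + 294)²) = -264138/(-9512)*(-412558/53) + 165289/(132²) = -264138*(-1/9512)*(-412558/53) + 165289/17424 = (132069/4756)*(-412558/53) + 165289*(1/17424) = -27243061251/126034 + 165289/17424 = -237331133601799/1098008208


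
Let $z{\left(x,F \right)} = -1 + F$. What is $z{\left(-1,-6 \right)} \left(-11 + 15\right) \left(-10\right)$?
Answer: $280$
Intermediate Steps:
$z{\left(-1,-6 \right)} \left(-11 + 15\right) \left(-10\right) = \left(-1 - 6\right) \left(-11 + 15\right) \left(-10\right) = - 7 \cdot 4 \left(-10\right) = \left(-7\right) \left(-40\right) = 280$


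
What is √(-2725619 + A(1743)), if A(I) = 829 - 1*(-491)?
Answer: I*√2724299 ≈ 1650.5*I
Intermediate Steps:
A(I) = 1320 (A(I) = 829 + 491 = 1320)
√(-2725619 + A(1743)) = √(-2725619 + 1320) = √(-2724299) = I*√2724299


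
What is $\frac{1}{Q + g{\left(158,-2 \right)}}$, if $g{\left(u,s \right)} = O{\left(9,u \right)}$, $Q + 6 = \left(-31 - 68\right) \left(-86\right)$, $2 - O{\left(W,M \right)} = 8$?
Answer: $\frac{1}{8502} \approx 0.00011762$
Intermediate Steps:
$O{\left(W,M \right)} = -6$ ($O{\left(W,M \right)} = 2 - 8 = -6$)
$Q = 8508$ ($Q = -6 + \left(-31 - 68\right) \left(-86\right) = -6 - -8514 = -6 + 8514 = 8508$)
$g{\left(u,s \right)} = -6$
$\frac{1}{Q + g{\left(158,-2 \right)}} = \frac{1}{8508 - 6} = \frac{1}{8502}$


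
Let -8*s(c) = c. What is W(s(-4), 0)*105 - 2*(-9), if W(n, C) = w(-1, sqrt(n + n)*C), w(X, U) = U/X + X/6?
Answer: 1/2 ≈ 0.50000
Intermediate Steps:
s(c) = -c/8
w(X, U) = X/6 + U/X (w(X, U) = U/X + X*(1/6) = U/X + X/6 = X/6 + U/X)
W(n, C) = -1/6 - C*sqrt(2)*sqrt(n) (W(n, C) = (1/6)*(-1) + (sqrt(n + n)*C)/(-1) = -1/6 + (sqrt(2*n)*C)*(-1) = -1/6 + ((sqrt(2)*sqrt(n))*C)*(-1) = -1/6 + (C*sqrt(2)*sqrt(n))*(-1) = -1/6 - C*sqrt(2)*sqrt(n))
W(s(-4), 0)*105 - 2*(-9) = (-1/6 - 1*0*sqrt(2)*sqrt(-1/8*(-4)))*105 - 2*(-9) = (-1/6 - 1*0*sqrt(2)*sqrt(1/2))*105 + 18 = (-1/6 - 1*0*sqrt(2)*sqrt(2)/2)*105 + 18 = (-1/6 + 0)*105 + 18 = -1/6*105 + 18 = -35/2 + 18 = 1/2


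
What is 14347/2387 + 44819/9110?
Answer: 237684123/21745570 ≈ 10.930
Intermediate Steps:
14347/2387 + 44819/9110 = 237684123/21745570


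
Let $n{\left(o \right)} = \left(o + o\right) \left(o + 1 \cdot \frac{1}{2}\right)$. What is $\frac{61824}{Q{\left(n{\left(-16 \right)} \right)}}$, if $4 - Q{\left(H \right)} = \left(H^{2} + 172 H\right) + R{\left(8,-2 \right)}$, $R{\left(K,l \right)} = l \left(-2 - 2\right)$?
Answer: $- \frac{5152}{27611} \approx -0.18659$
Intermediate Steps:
$n{\left(o \right)} = 2 o \left(\frac{1}{2} + o\right)$ ($n{\left(o \right)} = 2 o \left(o + 1 \cdot \frac{1}{2}\right) = 2 o \left(o + \frac{1}{2}\right) = 2 o \left(\frac{1}{2} + o\right)$)
$R{\left(K,l \right)} = - 4 l$ ($R{\left(K,l \right)} = l \left(-4\right) = - 4 l$)
$Q{\left(H \right)} = -4 - H^{2} - 172 H$ ($Q{\left(H \right)} = 4 - \left(\left(H^{2} + 172 H\right) - -8\right) = 4 - \left(\left(H^{2} + 172 H\right) + 8\right) = 4 - \left(8 + H^{2} + 172 H\right) = -4 - H^{2} - 172 H$)
$\frac{61824}{Q{\left(n{\left(-16 \right)} \right)}} = \frac{61824}{-4 - \left(- 16 \left(1 + 2 \left(-16\right)\right)\right)^{2} - 172 \left(- 16 \left(1 + 2 \left(-16\right)\right)\right)} = \frac{61824}{-4 - \left(- 16 \left(1 - 32\right)\right)^{2} - 172 \left(- 16 \left(1 - 32\right)\right)} = \frac{61824}{-4 - \left(\left(-16\right) \left(-31\right)\right)^{2} - 172 \left(\left(-16\right) \left(-31\right)\right)} = \frac{61824}{-4 - 496^{2} - 85312} = \frac{61824}{-4 - 246016 - 85312} = \frac{61824}{-331332} = 61824 \left(- \frac{1}{331332}\right) = - \frac{5152}{27611}$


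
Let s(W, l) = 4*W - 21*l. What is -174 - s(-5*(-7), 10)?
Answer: -104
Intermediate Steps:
s(W, l) = -21*l + 4*W
-174 - s(-5*(-7), 10) = -174 - (-21*10 + 4*(-5*(-7))) = -174 - (-210 + 4*35) = -174 - (-210 + 140) = -174 - 1*(-70) = -174 + 70 = -104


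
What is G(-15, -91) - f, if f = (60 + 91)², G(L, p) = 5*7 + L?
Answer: -22781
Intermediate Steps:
G(L, p) = 35 + L
f = 22801 (f = 151² = 22801)
G(-15, -91) - f = (35 - 15) - 1*22801 = 20 - 22801 = -22781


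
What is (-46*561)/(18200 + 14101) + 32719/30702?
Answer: 9798541/36729826 ≈ 0.26677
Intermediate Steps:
(-46*561)/(18200 + 14101) + 32719/30702 = -25806/32301 + 32719*(1/30702) = -25806*1/32301 + 32719/30702 = -8602/10767 + 32719/30702 = 9798541/36729826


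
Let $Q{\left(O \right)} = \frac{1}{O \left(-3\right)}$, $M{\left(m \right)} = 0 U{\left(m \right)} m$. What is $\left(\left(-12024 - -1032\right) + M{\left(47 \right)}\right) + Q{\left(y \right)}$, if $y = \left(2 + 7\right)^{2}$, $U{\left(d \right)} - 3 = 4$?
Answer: $- \frac{2671057}{243} \approx -10992.0$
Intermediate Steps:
$U{\left(d \right)} = 7$ ($U{\left(d \right)} = 3 + 4 = 7$)
$y = 81$ ($y = 9^{2} = 81$)
$M{\left(m \right)} = 0$ ($M{\left(m \right)} = 0 \cdot 7 m = 0 m = 0$)
$Q{\left(O \right)} = - \frac{1}{3 O}$ ($Q{\left(O \right)} = \frac{1}{\left(-3\right) O} = - \frac{1}{3 O}$)
$\left(\left(-12024 - -1032\right) + M{\left(47 \right)}\right) + Q{\left(y \right)} = \left(\left(-12024 - -1032\right) + 0\right) - \frac{1}{3 \cdot 81} = \left(\left(-12024 + 1032\right) + 0\right) - \frac{1}{243} = \left(-10992 + 0\right) - \frac{1}{243} = -10992 - \frac{1}{243} = - \frac{2671057}{243}$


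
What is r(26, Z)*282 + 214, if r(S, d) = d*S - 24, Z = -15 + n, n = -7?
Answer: -167858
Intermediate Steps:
Z = -22 (Z = -15 - 7 = -22)
r(S, d) = -24 + S*d (r(S, d) = S*d - 24 = -24 + S*d)
r(26, Z)*282 + 214 = (-24 + 26*(-22))*282 + 214 = (-24 - 572)*282 + 214 = -596*282 + 214 = -168072 + 214 = -167858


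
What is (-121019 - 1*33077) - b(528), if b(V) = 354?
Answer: -154450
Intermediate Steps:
(-121019 - 1*33077) - b(528) = (-121019 - 1*33077) - 1*354 = (-121019 - 33077) - 354 = -154096 - 354 = -154450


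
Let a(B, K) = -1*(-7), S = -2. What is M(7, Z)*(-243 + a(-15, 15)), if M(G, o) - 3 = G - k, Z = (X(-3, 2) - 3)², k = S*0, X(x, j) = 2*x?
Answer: -2360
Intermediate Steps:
a(B, K) = 7
k = 0 (k = -2*0 = 0)
Z = 81 (Z = (2*(-3) - 3)² = (-6 - 3)² = (-9)² = 81)
M(G, o) = 3 + G (M(G, o) = 3 + (G - 1*0) = 3 + (G + 0) = 3 + G)
M(7, Z)*(-243 + a(-15, 15)) = (3 + 7)*(-243 + 7) = 10*(-236) = -2360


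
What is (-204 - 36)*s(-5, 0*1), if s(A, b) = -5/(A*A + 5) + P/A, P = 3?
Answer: 184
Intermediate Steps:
s(A, b) = -5/(5 + A²) + 3/A (s(A, b) = -5/(A*A + 5) + 3/A = -5/(A² + 5) + 3/A = -5/(5 + A²) + 3/A)
(-204 - 36)*s(-5, 0*1) = (-204 - 36)*((15 - 5*(-5) + 3*(-5)²)/((-5)*(5 + (-5)²))) = -(-48)*(15 + 25 + 3*25)/(5 + 25) = -(-48)*(15 + 25 + 75)/30 = -(-48)*115/30 = -240*(-23/30) = 184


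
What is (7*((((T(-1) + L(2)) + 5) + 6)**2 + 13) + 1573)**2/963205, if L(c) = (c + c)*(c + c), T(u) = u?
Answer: 40908816/963205 ≈ 42.472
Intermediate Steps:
L(c) = 4*c**2 (L(c) = (2*c)*(2*c) = 4*c**2)
(7*((((T(-1) + L(2)) + 5) + 6)**2 + 13) + 1573)**2/963205 = (7*((((-1 + 4*2**2) + 5) + 6)**2 + 13) + 1573)**2/963205 = (7*((((-1 + 4*4) + 5) + 6)**2 + 13) + 1573)**2*(1/963205) = (7*((((-1 + 16) + 5) + 6)**2 + 13) + 1573)**2*(1/963205) = (7*(((15 + 5) + 6)**2 + 13) + 1573)**2*(1/963205) = (7*((20 + 6)**2 + 13) + 1573)**2*(1/963205) = (7*(26**2 + 13) + 1573)**2*(1/963205) = (7*(676 + 13) + 1573)**2*(1/963205) = (7*689 + 1573)**2*(1/963205) = (4823 + 1573)**2*(1/963205) = 6396**2*(1/963205) = 40908816*(1/963205) = 40908816/963205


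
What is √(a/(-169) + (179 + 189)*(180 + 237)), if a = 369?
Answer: √25933695/13 ≈ 391.73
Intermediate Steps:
√(a/(-169) + (179 + 189)*(180 + 237)) = √(369/(-169) + (179 + 189)*(180 + 237)) = √(369*(-1/169) + 368*417) = √(-369/169 + 153456) = √(25933695/169) = √25933695/13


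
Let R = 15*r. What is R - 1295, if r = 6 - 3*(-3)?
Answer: -1070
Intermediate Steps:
r = 15 (r = 6 + 9 = 15)
R = 225 (R = 15*15 = 225)
R - 1295 = 225 - 1295 = -1070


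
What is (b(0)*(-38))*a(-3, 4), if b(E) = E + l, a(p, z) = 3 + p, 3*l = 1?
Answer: 0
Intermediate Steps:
l = 1/3 (l = (1/3)*1 = 1/3 ≈ 0.33333)
b(E) = 1/3 + E (b(E) = E + 1/3 = 1/3 + E)
(b(0)*(-38))*a(-3, 4) = ((1/3 + 0)*(-38))*(3 - 3) = ((1/3)*(-38))*0 = -38/3*0 = 0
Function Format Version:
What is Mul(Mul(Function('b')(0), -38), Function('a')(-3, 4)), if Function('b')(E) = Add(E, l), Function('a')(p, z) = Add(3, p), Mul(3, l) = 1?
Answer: 0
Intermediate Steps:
l = Rational(1, 3) (l = Mul(Rational(1, 3), 1) = Rational(1, 3) ≈ 0.33333)
Function('b')(E) = Add(Rational(1, 3), E) (Function('b')(E) = Add(E, Rational(1, 3)) = Add(Rational(1, 3), E))
Mul(Mul(Function('b')(0), -38), Function('a')(-3, 4)) = Mul(Mul(Add(Rational(1, 3), 0), -38), Add(3, -3)) = Mul(Mul(Rational(1, 3), -38), 0) = Mul(Rational(-38, 3), 0) = 0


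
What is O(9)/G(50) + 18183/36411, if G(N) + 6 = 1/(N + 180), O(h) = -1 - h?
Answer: 36273219/16736923 ≈ 2.1673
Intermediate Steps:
G(N) = -6 + 1/(180 + N) (G(N) = -6 + 1/(N + 180) = -6 + 1/(180 + N))
O(9)/G(50) + 18183/36411 = (-1 - 1*9)/(((-1079 - 6*50)/(180 + 50))) + 18183/36411 = (-1 - 9)/(((-1079 - 300)/230)) + 18183*(1/36411) = -10/((1/230)*(-1379)) + 6061/12137 = -10/(-1379/230) + 6061/12137 = -10*(-230/1379) + 6061/12137 = 2300/1379 + 6061/12137 = 36273219/16736923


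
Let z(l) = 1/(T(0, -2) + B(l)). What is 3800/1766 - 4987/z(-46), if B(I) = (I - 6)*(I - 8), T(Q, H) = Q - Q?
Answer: -12365085068/883 ≈ -1.4003e+7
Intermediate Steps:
T(Q, H) = 0
B(I) = (-8 + I)*(-6 + I) (B(I) = (-6 + I)*(-8 + I) = (-8 + I)*(-6 + I))
z(l) = 1/(48 + l² - 14*l) (z(l) = 1/(0 + (48 + l² - 14*l)) = 1/(48 + l² - 14*l))
3800/1766 - 4987/z(-46) = 3800/1766 - 4987/(1/(48 + (-46)² - 14*(-46))) = 3800*(1/1766) - 4987/(1/(48 + 2116 + 644)) = 1900/883 - 4987/(1/2808) = 1900/883 - 4987/1/2808 = 1900/883 - 4987*2808 = 1900/883 - 14003496 = -12365085068/883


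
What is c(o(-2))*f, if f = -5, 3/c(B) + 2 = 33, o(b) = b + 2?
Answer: -15/31 ≈ -0.48387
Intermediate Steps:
o(b) = 2 + b
c(B) = 3/31 (c(B) = 3/(-2 + 33) = 3/31)
c(o(-2))*f = (3/31)*(-5) = -15/31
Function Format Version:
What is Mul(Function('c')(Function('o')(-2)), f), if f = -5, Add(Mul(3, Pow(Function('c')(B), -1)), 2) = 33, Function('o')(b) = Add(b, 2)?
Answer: Rational(-15, 31) ≈ -0.48387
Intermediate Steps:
Function('o')(b) = Add(2, b)
Function('c')(B) = Rational(3, 31) (Function('c')(B) = Mul(3, Pow(Add(-2, 33), -1)) = Mul(3, Pow(31, -1)) = Mul(3, Rational(1, 31)) = Rational(3, 31))
Mul(Function('c')(Function('o')(-2)), f) = Mul(Rational(3, 31), -5) = Rational(-15, 31)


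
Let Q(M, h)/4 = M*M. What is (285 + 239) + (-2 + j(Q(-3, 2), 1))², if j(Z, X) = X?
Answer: 525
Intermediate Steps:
Q(M, h) = 4*M² (Q(M, h) = 4*(M*M) = 4*M²)
(285 + 239) + (-2 + j(Q(-3, 2), 1))² = (285 + 239) + (-2 + 1)² = 524 + (-1)² = 524 + 1 = 525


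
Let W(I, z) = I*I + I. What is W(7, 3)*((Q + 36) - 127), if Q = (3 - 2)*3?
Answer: -4928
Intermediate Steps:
W(I, z) = I + I² (W(I, z) = I² + I = I + I²)
Q = 3 (Q = 1*3 = 3)
W(7, 3)*((Q + 36) - 127) = (7*(1 + 7))*((3 + 36) - 127) = (7*8)*(39 - 127) = 56*(-88) = -4928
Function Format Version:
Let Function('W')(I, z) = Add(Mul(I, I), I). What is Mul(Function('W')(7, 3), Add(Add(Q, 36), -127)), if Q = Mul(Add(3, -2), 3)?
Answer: -4928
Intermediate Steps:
Function('W')(I, z) = Add(I, Pow(I, 2)) (Function('W')(I, z) = Add(Pow(I, 2), I) = Add(I, Pow(I, 2)))
Q = 3 (Q = Mul(1, 3) = 3)
Mul(Function('W')(7, 3), Add(Add(Q, 36), -127)) = Mul(Mul(7, Add(1, 7)), Add(Add(3, 36), -127)) = Mul(Mul(7, 8), Add(39, -127)) = Mul(56, -88) = -4928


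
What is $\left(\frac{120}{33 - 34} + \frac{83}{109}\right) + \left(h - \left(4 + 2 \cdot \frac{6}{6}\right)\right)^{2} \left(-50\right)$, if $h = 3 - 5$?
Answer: $- \frac{361797}{109} \approx -3319.2$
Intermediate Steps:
$h = -2$ ($h = 3 - 5 = -2$)
$\left(\frac{120}{33 - 34} + \frac{83}{109}\right) + \left(h - \left(4 + 2 \cdot \frac{6}{6}\right)\right)^{2} \left(-50\right) = \left(\frac{120}{33 - 34} + \frac{83}{109}\right) + \left(-2 - \left(4 + 2 \cdot \frac{6}{6}\right)\right)^{2} \left(-50\right) = \left(\frac{120}{-1} + 83 \cdot \frac{1}{109}\right) + \left(-2 - \left(4 + 2 \cdot 6 \cdot \frac{1}{6}\right)\right)^{2} \left(-50\right) = \left(120 \left(-1\right) + \frac{83}{109}\right) + \left(-2 - 6\right)^{2} \left(-50\right) = \left(-120 + \frac{83}{109}\right) + \left(-2 - 6\right)^{2} \left(-50\right) = - \frac{12997}{109} + \left(-2 - 6\right)^{2} \left(-50\right) = - \frac{12997}{109} + \left(-8\right)^{2} \left(-50\right) = - \frac{12997}{109} + 64 \left(-50\right) = - \frac{12997}{109} - 3200 = - \frac{361797}{109}$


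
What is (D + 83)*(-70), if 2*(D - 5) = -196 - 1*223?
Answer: 8505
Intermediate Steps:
D = -409/2 (D = 5 + (-196 - 1*223)/2 = 5 + (-196 - 223)/2 = 5 + (1/2)*(-419) = 5 - 419/2 = -409/2 ≈ -204.50)
(D + 83)*(-70) = (-409/2 + 83)*(-70) = -243/2*(-70) = 8505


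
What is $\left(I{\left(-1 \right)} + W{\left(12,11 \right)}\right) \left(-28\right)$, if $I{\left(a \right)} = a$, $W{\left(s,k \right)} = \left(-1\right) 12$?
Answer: $364$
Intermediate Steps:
$W{\left(s,k \right)} = -12$
$\left(I{\left(-1 \right)} + W{\left(12,11 \right)}\right) \left(-28\right) = \left(-1 - 12\right) \left(-28\right) = \left(-13\right) \left(-28\right) = 364$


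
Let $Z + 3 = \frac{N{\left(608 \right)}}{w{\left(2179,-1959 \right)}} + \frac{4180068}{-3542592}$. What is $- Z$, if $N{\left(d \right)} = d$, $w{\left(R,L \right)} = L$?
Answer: $\frac{2596871861}{578328144} \approx 4.4903$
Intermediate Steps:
$Z = - \frac{2596871861}{578328144}$ ($Z = -3 + \left(\frac{608}{-1959} + \frac{4180068}{-3542592}\right) = -3 + \left(608 \left(- \frac{1}{1959}\right) + 4180068 \left(- \frac{1}{3542592}\right)\right) = -3 - \frac{861887429}{578328144} = - \frac{2596871861}{578328144} \approx -4.4903$)
$- Z = \left(-1\right) \left(- \frac{2596871861}{578328144}\right) = \frac{2596871861}{578328144}$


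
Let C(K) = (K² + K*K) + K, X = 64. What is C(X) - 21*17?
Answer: 7899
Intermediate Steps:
C(K) = K + 2*K² (C(K) = (K² + K²) + K = 2*K² + K = K + 2*K²)
C(X) - 21*17 = 64*(1 + 2*64) - 21*17 = 64*(1 + 128) - 1*357 = 64*129 - 357 = 8256 - 357 = 7899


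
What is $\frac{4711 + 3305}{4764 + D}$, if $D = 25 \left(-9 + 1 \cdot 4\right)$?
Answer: $\frac{8016}{4639} \approx 1.728$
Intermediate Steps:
$D = -125$ ($D = 25 \left(-9 + 4\right) = 25 \left(-5\right) = -125$)
$\frac{4711 + 3305}{4764 + D} = \frac{4711 + 3305}{4764 - 125} = \frac{8016}{4639}$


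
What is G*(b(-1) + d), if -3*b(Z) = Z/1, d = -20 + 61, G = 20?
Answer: 2480/3 ≈ 826.67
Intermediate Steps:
d = 41
b(Z) = -Z/3 (b(Z) = -Z/(3*1) = -Z/3)
G*(b(-1) + d) = 20*(-1/3*(-1) + 41) = 20*(1/3 + 41) = 20*(124/3) = 2480/3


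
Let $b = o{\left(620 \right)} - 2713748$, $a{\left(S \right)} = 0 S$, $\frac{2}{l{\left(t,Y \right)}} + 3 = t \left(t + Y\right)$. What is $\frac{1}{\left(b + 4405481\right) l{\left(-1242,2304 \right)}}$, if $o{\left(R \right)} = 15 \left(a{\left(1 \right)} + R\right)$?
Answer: $- \frac{439669}{1134022} \approx -0.38771$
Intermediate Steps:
$l{\left(t,Y \right)} = \frac{2}{-3 + t \left(Y + t\right)}$ ($l{\left(t,Y \right)} = \frac{2}{-3 + t \left(t + Y\right)} = \frac{2}{-3 + t \left(Y + t\right)}$)
$a{\left(S \right)} = 0$
$o{\left(R \right)} = 15 R$ ($o{\left(R \right)} = 15 \left(0 + R\right) = 15 R$)
$b = -2704448$ ($b = 15 \cdot 620 - 2713748 = 9300 - 2713748 = -2704448$)
$\frac{1}{\left(b + 4405481\right) l{\left(-1242,2304 \right)}} = \frac{1}{\left(-2704448 + 4405481\right) \frac{2}{-3 + \left(-1242\right)^{2} + 2304 \left(-1242\right)}} = \frac{1}{1701033 \frac{2}{-3 + 1542564 - 2861568}} = \frac{1}{1701033 \frac{2}{-1319007}} = \frac{1}{1701033 \cdot 2 \left(- \frac{1}{1319007}\right)} = \frac{1}{1701033 \left(- \frac{2}{1319007}\right)} = \frac{1}{1701033} \left(- \frac{1319007}{2}\right) = - \frac{439669}{1134022}$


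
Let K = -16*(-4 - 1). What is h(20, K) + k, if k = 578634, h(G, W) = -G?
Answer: 578614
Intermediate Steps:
K = 80 (K = -16*(-5) = 80)
h(20, K) + k = -1*20 + 578634 = -20 + 578634 = 578614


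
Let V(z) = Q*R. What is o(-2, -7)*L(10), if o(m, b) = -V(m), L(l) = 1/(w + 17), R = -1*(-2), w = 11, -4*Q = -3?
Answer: -3/56 ≈ -0.053571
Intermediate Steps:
Q = ¾ (Q = -¼*(-3) = ¾ ≈ 0.75000)
R = 2
V(z) = 3/2 (V(z) = (¾)*2 = 3/2)
L(l) = 1/28 (L(l) = 1/(11 + 17) = 1/28)
o(m, b) = -3/2 (o(m, b) = -1*3/2 = -3/2)
o(-2, -7)*L(10) = -3/2*1/28 = -3/56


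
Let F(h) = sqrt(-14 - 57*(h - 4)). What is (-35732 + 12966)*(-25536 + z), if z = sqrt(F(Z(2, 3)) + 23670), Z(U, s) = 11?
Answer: 581352576 - 22766*sqrt(23670 + I*sqrt(413)) ≈ 5.7785e+8 - 1503.6*I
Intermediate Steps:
F(h) = sqrt(214 - 57*h) (F(h) = sqrt(-14 - 57*(-4 + h)) = sqrt(-14 + (228 - 57*h)) = sqrt(214 - 57*h))
z = sqrt(23670 + I*sqrt(413)) (z = sqrt(sqrt(214 - 57*11) + 23670) = sqrt(sqrt(214 - 627) + 23670) = sqrt(sqrt(-413) + 23670) = sqrt(I*sqrt(413) + 23670) = sqrt(23670 + I*sqrt(413)) ≈ 153.85 + 0.066*I)
(-35732 + 12966)*(-25536 + z) = (-35732 + 12966)*(-25536 + sqrt(23670 + I*sqrt(413))) = -22766*(-25536 + sqrt(23670 + I*sqrt(413))) = 581352576 - 22766*sqrt(23670 + I*sqrt(413))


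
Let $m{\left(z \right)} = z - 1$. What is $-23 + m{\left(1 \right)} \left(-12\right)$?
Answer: $-23$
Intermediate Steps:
$m{\left(z \right)} = -1 + z$ ($m{\left(z \right)} = z - 1 = -1 + z$)
$-23 + m{\left(1 \right)} \left(-12\right) = -23 + \left(-1 + 1\right) \left(-12\right) = -23 + 0 \left(-12\right) = -23 + 0 = -23$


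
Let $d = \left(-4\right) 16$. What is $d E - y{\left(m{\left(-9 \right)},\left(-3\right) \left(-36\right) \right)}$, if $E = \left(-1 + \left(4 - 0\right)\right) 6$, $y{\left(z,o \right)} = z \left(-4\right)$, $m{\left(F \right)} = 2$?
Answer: $-1144$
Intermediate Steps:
$d = -64$
$y{\left(z,o \right)} = - 4 z$
$E = 18$ ($E = \left(-1 + \left(4 + 0\right)\right) 6 = \left(-1 + 4\right) 6 = 3 \cdot 6 = 18$)
$d E - y{\left(m{\left(-9 \right)},\left(-3\right) \left(-36\right) \right)} = \left(-64\right) 18 - \left(-4\right) 2 = -1152 - -8 = -1152 + 8 = -1144$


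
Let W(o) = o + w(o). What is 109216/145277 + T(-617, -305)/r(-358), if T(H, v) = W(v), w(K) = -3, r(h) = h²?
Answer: 3488203527/4654820357 ≈ 0.74937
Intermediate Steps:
W(o) = -3 + o (W(o) = o - 3 = -3 + o)
T(H, v) = -3 + v
109216/145277 + T(-617, -305)/r(-358) = 109216/145277 + (-3 - 305)/((-358)²) = 109216*(1/145277) - 308/128164 = 109216/145277 - 308*1/128164 = 109216/145277 - 77/32041 = 3488203527/4654820357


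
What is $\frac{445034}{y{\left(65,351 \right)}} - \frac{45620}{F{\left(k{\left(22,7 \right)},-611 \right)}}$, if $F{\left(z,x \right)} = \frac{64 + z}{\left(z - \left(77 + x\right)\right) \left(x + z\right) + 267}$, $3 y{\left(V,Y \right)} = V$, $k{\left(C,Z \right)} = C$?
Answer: $\frac{485205694436}{2795} \approx 1.736 \cdot 10^{8}$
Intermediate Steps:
$y{\left(V,Y \right)} = \frac{V}{3}$
$F{\left(z,x \right)} = \frac{64 + z}{267 + \left(x + z\right) \left(-77 + z - x\right)}$ ($F{\left(z,x \right)} = \frac{64 + z}{\left(-77 + z - x\right) \left(x + z\right) + 267} = \frac{64 + z}{\left(x + z\right) \left(-77 + z - x\right) + 267} = \frac{64 + z}{267 + \left(x + z\right) \left(-77 + z - x\right)}$)
$\frac{445034}{y{\left(65,351 \right)}} - \frac{45620}{F{\left(k{\left(22,7 \right)},-611 \right)}} = \frac{445034}{\frac{1}{3} \cdot 65} - \frac{45620}{\frac{1}{-267 + \left(-611\right)^{2} - 22^{2} + 77 \left(-611\right) + 77 \cdot 22} \left(-64 - 22\right)} = \frac{445034}{\frac{65}{3}} - \frac{45620}{\frac{1}{-267 + 373321 - 484 - 47047 + 1694} \left(-64 - 22\right)} = 445034 \cdot \frac{3}{65} - \frac{45620}{\frac{1}{-267 + 373321 - 484 - 47047 + 1694} \left(-86\right)} = \frac{1335102}{65} - \frac{45620}{\frac{1}{327217} \left(-86\right)} = \frac{1335102}{65} - \frac{45620}{- \frac{86}{327217}} = \frac{1335102}{65} - - \frac{7463819770}{43} = \frac{1335102}{65} + \frac{7463819770}{43} = \frac{485205694436}{2795}$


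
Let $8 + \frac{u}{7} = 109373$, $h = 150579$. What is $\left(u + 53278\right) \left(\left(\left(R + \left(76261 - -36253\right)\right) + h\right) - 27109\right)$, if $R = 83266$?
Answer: $261412435250$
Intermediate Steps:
$u = 765555$ ($u = -56 + 7 \cdot 109373 = -56 + 765611 = 765555$)
$\left(u + 53278\right) \left(\left(\left(R + \left(76261 - -36253\right)\right) + h\right) - 27109\right) = \left(765555 + 53278\right) \left(\left(\left(83266 + \left(76261 - -36253\right)\right) + 150579\right) - 27109\right) = 818833 \left(\left(\left(83266 + \left(76261 + 36253\right)\right) + 150579\right) - 27109\right) = 818833 \left(\left(\left(83266 + 112514\right) + 150579\right) - 27109\right) = 818833 \left(\left(195780 + 150579\right) - 27109\right) = 818833 \left(346359 - 27109\right) = 818833 \cdot 319250 = 261412435250$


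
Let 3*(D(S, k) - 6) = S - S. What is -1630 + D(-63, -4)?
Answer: -1624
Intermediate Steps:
D(S, k) = 6 (D(S, k) = 6 + (S - S)/3 = 6 + (⅓)*0 = 6 + 0 = 6)
-1630 + D(-63, -4) = -1630 + 6 = -1624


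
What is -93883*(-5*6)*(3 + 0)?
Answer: 8449470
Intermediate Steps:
-93883*(-5*6)*(3 + 0) = -(-2816490)*3 = -93883*(-90) = 8449470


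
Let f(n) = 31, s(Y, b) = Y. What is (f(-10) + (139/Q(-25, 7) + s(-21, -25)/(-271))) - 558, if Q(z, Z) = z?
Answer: -3607569/6775 ≈ -532.48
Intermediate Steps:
(f(-10) + (139/Q(-25, 7) + s(-21, -25)/(-271))) - 558 = (31 + (139/(-25) - 21/(-271))) - 558 = (31 + (139*(-1/25) - 21*(-1/271))) - 558 = (31 + (-139/25 + 21/271)) - 558 = (31 - 37144/6775) - 558 = 172881/6775 - 558 = -3607569/6775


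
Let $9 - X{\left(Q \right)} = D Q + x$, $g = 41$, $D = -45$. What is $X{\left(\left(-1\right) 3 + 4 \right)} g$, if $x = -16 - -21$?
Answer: $2009$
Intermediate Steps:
$x = 5$ ($x = -16 + 21 = 5$)
$X{\left(Q \right)} = 4 + 45 Q$ ($X{\left(Q \right)} = 9 - \left(- 45 Q + 5\right) = 9 - \left(5 - 45 Q\right) = 9 + \left(-5 + 45 Q\right) = 4 + 45 Q$)
$X{\left(\left(-1\right) 3 + 4 \right)} g = \left(4 + 45 \left(\left(-1\right) 3 + 4\right)\right) 41 = \left(4 + 45 \left(-3 + 4\right)\right) 41 = \left(4 + 45 \cdot 1\right) 41 = \left(4 + 45\right) 41 = 49 \cdot 41 = 2009$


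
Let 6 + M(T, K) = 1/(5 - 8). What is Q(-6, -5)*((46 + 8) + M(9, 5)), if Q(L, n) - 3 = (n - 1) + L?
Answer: -429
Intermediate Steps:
M(T, K) = -19/3 (M(T, K) = -6 + 1/(5 - 8) = -6 + 1/(-3) = -6 - ⅓ = -19/3)
Q(L, n) = 2 + L + n (Q(L, n) = 3 + ((n - 1) + L) = 3 + ((-1 + n) + L) = 3 + (-1 + L + n) = 2 + L + n)
Q(-6, -5)*((46 + 8) + M(9, 5)) = (2 - 6 - 5)*((46 + 8) - 19/3) = -9*(54 - 19/3) = -9*143/3 = -429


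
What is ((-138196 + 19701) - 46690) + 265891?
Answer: 100706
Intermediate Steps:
((-138196 + 19701) - 46690) + 265891 = (-118495 - 46690) + 265891 = -165185 + 265891 = 100706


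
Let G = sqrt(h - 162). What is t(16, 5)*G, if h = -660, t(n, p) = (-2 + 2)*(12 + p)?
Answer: 0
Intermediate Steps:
t(n, p) = 0 (t(n, p) = 0*(12 + p) = 0)
G = I*sqrt(822) (G = sqrt(-660 - 162) = sqrt(-822) = I*sqrt(822) ≈ 28.671*I)
t(16, 5)*G = 0*(I*sqrt(822)) = 0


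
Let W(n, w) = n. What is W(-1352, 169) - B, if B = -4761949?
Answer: 4760597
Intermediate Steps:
W(-1352, 169) - B = -1352 - 1*(-4761949) = -1352 + 4761949 = 4760597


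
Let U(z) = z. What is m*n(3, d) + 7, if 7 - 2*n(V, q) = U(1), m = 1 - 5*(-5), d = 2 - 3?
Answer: 85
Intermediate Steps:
d = -1
m = 26 (m = 1 + 25 = 26)
n(V, q) = 3 (n(V, q) = 7/2 - ½*1 = 7/2 - ½ = 3)
m*n(3, d) + 7 = 26*3 + 7 = 78 + 7 = 85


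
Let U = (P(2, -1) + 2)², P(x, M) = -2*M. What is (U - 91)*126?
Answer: -9450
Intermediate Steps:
U = 16 (U = (-2*(-1) + 2)² = (2 + 2)² = 4² = 16)
(U - 91)*126 = (16 - 91)*126 = -75*126 = -9450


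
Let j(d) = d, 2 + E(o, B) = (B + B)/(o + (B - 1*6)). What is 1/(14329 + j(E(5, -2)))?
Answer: 3/42985 ≈ 6.9792e-5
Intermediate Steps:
E(o, B) = -2 + 2*B/(-6 + B + o) (E(o, B) = -2 + (B + B)/(o + (B - 1*6)) = -2 + (2*B)/(o + (B - 6)) = -2 + (2*B)/(o + (-6 + B)) = -2 + (2*B)/(-6 + B + o) = -2 + 2*B/(-6 + B + o))
1/(14329 + j(E(5, -2))) = 1/(14329 + 2*(6 - 1*5)/(-6 - 2 + 5)) = 1/(14329 + 2*(6 - 5)/(-3)) = 1/(14329 + 2*(-1/3)*1) = 1/(14329 - 2/3) = 1/(42985/3) = 3/42985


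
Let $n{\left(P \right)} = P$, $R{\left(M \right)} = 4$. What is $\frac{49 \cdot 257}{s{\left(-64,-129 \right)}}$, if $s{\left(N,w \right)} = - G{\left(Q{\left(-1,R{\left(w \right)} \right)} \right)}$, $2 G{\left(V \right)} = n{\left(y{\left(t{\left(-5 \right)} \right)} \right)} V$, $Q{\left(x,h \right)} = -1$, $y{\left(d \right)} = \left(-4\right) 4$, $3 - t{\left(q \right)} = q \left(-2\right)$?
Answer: $- \frac{12593}{8} \approx -1574.1$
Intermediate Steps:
$t{\left(q \right)} = 3 + 2 q$ ($t{\left(q \right)} = 3 - q \left(-2\right) = 3 - - 2 q = 3 + 2 q$)
$y{\left(d \right)} = -16$
$G{\left(V \right)} = - 8 V$ ($G{\left(V \right)} = \frac{\left(-16\right) V}{2} = - 8 V$)
$s{\left(N,w \right)} = -8$ ($s{\left(N,w \right)} = - \left(-8\right) \left(-1\right) = \left(-1\right) 8 = -8$)
$\frac{49 \cdot 257}{s{\left(-64,-129 \right)}} = \frac{49 \cdot 257}{-8} = 12593 \left(- \frac{1}{8}\right) = - \frac{12593}{8}$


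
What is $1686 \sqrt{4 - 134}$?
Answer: $1686 i \sqrt{130} \approx 19223.0 i$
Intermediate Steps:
$1686 \sqrt{4 - 134} = 1686 \sqrt{-130} = 1686 i \sqrt{130}$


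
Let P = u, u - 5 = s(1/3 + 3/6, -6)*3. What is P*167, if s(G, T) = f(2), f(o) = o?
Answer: 1837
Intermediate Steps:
s(G, T) = 2
u = 11 (u = 5 + 2*3 = 5 + 6 = 11)
P = 11
P*167 = 11*167 = 1837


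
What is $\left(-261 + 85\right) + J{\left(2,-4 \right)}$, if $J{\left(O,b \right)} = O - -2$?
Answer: $-172$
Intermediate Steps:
$J{\left(O,b \right)} = 2 + O$ ($J{\left(O,b \right)} = O + 2 = 2 + O$)
$\left(-261 + 85\right) + J{\left(2,-4 \right)} = \left(-261 + 85\right) + \left(2 + 2\right) = -176 + 4 = -172$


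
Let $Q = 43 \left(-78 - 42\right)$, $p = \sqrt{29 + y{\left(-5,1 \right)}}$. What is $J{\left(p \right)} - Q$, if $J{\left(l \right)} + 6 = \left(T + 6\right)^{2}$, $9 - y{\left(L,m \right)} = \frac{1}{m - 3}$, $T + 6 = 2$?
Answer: $5158$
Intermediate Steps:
$T = -4$ ($T = -6 + 2 = -4$)
$y{\left(L,m \right)} = 9 - \frac{1}{-3 + m}$ ($y{\left(L,m \right)} = 9 - \frac{1}{m - 3} = 9 - \frac{1}{-3 + m}$)
$p = \frac{\sqrt{154}}{2}$ ($p = \sqrt{29 + \frac{-28 + 9 \cdot 1}{-3 + 1}} = \sqrt{29 + \frac{-28 + 9}{-2}} = \sqrt{29 - - \frac{19}{2}} = \sqrt{29 + \frac{19}{2}} = \sqrt{\frac{77}{2}} = \frac{\sqrt{154}}{2} \approx 6.2048$)
$J{\left(l \right)} = -2$ ($J{\left(l \right)} = -6 + \left(-4 + 6\right)^{2} = -6 + 2^{2} = -6 + 4 = -2$)
$Q = -5160$ ($Q = 43 \left(-120\right) = -5160$)
$J{\left(p \right)} - Q = -2 - -5160 = -2 + 5160 = 5158$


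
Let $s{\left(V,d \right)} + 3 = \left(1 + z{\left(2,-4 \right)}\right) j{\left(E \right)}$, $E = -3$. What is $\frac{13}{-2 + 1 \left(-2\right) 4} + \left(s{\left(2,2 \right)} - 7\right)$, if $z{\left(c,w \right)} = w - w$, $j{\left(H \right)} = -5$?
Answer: $- \frac{163}{10} \approx -16.3$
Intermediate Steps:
$z{\left(c,w \right)} = 0$
$s{\left(V,d \right)} = -8$ ($s{\left(V,d \right)} = -3 + \left(1 + 0\right) \left(-5\right) = -3 + 1 \left(-5\right) = -3 - 5 = -8$)
$\frac{13}{-2 + 1 \left(-2\right) 4} + \left(s{\left(2,2 \right)} - 7\right) = \frac{13}{-2 + 1 \left(-2\right) 4} - 15 = \frac{13}{-2 - 8} - 15 = \frac{13}{-10} - 15 = 13 \left(- \frac{1}{10}\right) - 15 = - \frac{13}{10} - 15 = - \frac{163}{10}$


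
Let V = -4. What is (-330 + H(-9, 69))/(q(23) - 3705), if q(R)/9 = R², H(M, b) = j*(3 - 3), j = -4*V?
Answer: -5/16 ≈ -0.31250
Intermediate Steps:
j = 16 (j = -4*(-4) = 16)
H(M, b) = 0 (H(M, b) = 16*(3 - 3) = 16*0 = 0)
q(R) = 9*R²
(-330 + H(-9, 69))/(q(23) - 3705) = (-330 + 0)/(9*23² - 3705) = -330/(9*529 - 3705) = -330/(4761 - 3705) = -330/1056 = -330*1/1056 = -5/16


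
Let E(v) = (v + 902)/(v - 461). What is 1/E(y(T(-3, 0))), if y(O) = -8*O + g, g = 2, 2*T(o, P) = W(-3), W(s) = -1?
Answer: -455/908 ≈ -0.50110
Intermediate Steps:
T(o, P) = -½ (T(o, P) = (½)*(-1) = -½)
y(O) = 2 - 8*O (y(O) = -8*O + 2 = 2 - 8*O)
E(v) = (902 + v)/(-461 + v)
1/E(y(T(-3, 0))) = 1/((902 + (2 - 8*(-½)))/(-461 + (2 - 8*(-½)))) = 1/((902 + (2 + 4))/(-461 + (2 + 4))) = 1/((902 + 6)/(-461 + 6)) = 1/(908/(-455)) = 1/(-1/455*908) = 1/(-908/455) = -455/908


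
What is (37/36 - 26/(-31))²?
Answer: 4338889/1245456 ≈ 3.4838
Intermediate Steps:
(37/36 - 26/(-31))² = (37*(1/36) - 26*(-1/31))² = (37/36 + 26/31)² = (2083/1116)² = 4338889/1245456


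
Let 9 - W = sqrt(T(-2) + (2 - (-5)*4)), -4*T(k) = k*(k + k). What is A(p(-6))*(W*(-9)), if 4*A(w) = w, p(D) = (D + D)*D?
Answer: -1458 + 324*sqrt(5) ≈ -733.51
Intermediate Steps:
T(k) = -k**2/2 (T(k) = -k*(k + k)/4 = -k*2*k/4 = -k**2/2)
p(D) = 2*D**2 (p(D) = (2*D)*D = 2*D**2)
A(w) = w/4
W = 9 - 2*sqrt(5) (W = 9 - sqrt(-1/2*(-2)**2 + (2 - (-5)*4)) = 9 - sqrt(-1/2*4 + (2 - 1*(-20))) = 9 - sqrt(-2 + (2 + 20)) = 9 - sqrt(-2 + 22) = 9 - sqrt(20) = 9 - 2*sqrt(5) ≈ 4.5279)
A(p(-6))*(W*(-9)) = ((2*(-6)**2)/4)*((9 - 2*sqrt(5))*(-9)) = ((2*36)/4)*(-81 + 18*sqrt(5)) = ((1/4)*72)*(-81 + 18*sqrt(5)) = 18*(-81 + 18*sqrt(5)) = -1458 + 324*sqrt(5)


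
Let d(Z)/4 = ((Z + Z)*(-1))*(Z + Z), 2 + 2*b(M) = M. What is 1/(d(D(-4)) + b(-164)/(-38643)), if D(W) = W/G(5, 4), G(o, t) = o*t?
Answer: -966075/616213 ≈ -1.5678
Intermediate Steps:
b(M) = -1 + M/2
D(W) = W/20 (D(W) = W/((5*4)) = W/20)
d(Z) = -16*Z**2 (d(Z) = 4*(((Z + Z)*(-1))*(Z + Z)) = 4*(((2*Z)*(-1))*(2*Z)) = 4*((-2*Z)*(2*Z)) = 4*(-4*Z**2) = -16*Z**2)
1/(d(D(-4)) + b(-164)/(-38643)) = 1/(-16*((1/20)*(-4))**2 + (-1 + (1/2)*(-164))/(-38643)) = 1/(-16*(-1/5)**2 + (-1 - 82)*(-1/38643)) = 1/(-16*1/25 - 83*(-1/38643)) = 1/(-16/25 + 83/38643) = 1/(-616213/966075) = -966075/616213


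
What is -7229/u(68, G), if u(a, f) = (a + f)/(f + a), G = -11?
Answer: -7229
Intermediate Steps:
u(a, f) = 1 (u(a, f) = (a + f)/(a + f) = 1)
-7229/u(68, G) = -7229/1 = -7229*1 = -7229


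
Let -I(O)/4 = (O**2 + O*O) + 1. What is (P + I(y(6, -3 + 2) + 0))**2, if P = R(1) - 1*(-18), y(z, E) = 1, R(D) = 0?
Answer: 36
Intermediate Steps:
P = 18 (P = 0 - 1*(-18) = 0 + 18 = 18)
I(O) = -4 - 8*O**2 (I(O) = -4*((O**2 + O*O) + 1) = -4*((O**2 + O**2) + 1) = -4*(2*O**2 + 1) = -4*(1 + 2*O**2) = -4 - 8*O**2)
(P + I(y(6, -3 + 2) + 0))**2 = (18 + (-4 - 8*(1 + 0)**2))**2 = (18 + (-4 - 8*1**2))**2 = (18 + (-4 - 8*1))**2 = (18 + (-4 - 8))**2 = (18 - 12)**2 = 6**2 = 36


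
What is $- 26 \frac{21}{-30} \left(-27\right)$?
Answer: $- \frac{2457}{5} \approx -491.4$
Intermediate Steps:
$- 26 \frac{21}{-30} \left(-27\right) = - 26 \cdot 21 \left(- \frac{1}{30}\right) \left(-27\right) = \left(-26\right) \left(- \frac{7}{10}\right) \left(-27\right) = \frac{91}{5} \left(-27\right) = - \frac{2457}{5}$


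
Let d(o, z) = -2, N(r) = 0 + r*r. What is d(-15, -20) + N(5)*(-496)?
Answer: -12402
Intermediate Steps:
N(r) = r² (N(r) = 0 + r² = r²)
d(-15, -20) + N(5)*(-496) = -2 + 5²*(-496) = -2 + 25*(-496) = -2 - 12400 = -12402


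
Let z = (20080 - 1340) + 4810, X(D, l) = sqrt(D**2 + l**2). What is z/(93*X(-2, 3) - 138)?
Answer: 361100/10377 + 243350*sqrt(13)/10377 ≈ 119.35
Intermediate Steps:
z = 23550 (z = 18740 + 4810 = 23550)
z/(93*X(-2, 3) - 138) = 23550/(93*sqrt((-2)**2 + 3**2) - 138) = 23550/(93*sqrt(4 + 9) - 138) = 23550/(93*sqrt(13) - 138) = 23550/(-138 + 93*sqrt(13))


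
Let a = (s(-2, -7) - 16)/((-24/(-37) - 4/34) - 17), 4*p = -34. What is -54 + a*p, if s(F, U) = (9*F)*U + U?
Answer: -17393/20718 ≈ -0.83951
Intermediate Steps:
p = -17/2 (p = (¼)*(-34) = -17/2 ≈ -8.5000)
s(F, U) = U + 9*F*U (s(F, U) = 9*F*U + U = U + 9*F*U)
a = -64787/10359 (a = (-7*(1 + 9*(-2)) - 16)/((-24/(-37) - 4/34) - 17) = (-7*(1 - 18) - 16)/((-24*(-1/37) - 4*1/34) - 17) = (-7*(-17) - 16)/((24/37 - 2/17) - 17) = (119 - 16)/(334/629 - 17) = 103/(-10359/629) = 103*(-629/10359) = -64787/10359 ≈ -6.2542)
-54 + a*p = -54 - 64787/10359*(-17/2) = -54 + 1101379/20718 = -17393/20718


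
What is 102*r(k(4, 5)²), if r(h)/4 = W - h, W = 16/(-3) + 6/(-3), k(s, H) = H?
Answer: -13192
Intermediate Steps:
W = -22/3 (W = 16*(-⅓) + 6*(-⅓) = -16/3 - 2 = -22/3 ≈ -7.3333)
r(h) = -88/3 - 4*h (r(h) = 4*(-22/3 - h) = -88/3 - 4*h)
102*r(k(4, 5)²) = 102*(-88/3 - 4*5²) = 102*(-88/3 - 4*25) = 102*(-88/3 - 100) = 102*(-388/3) = -13192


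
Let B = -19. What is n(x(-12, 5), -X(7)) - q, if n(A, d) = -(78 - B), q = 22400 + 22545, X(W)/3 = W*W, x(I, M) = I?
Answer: -45042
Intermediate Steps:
X(W) = 3*W² (X(W) = 3*(W*W) = 3*W²)
q = 44945
n(A, d) = -97 (n(A, d) = -(78 - 1*(-19)) = -(78 + 19) = -1*97 = -97)
n(x(-12, 5), -X(7)) - q = -97 - 1*44945 = -97 - 44945 = -45042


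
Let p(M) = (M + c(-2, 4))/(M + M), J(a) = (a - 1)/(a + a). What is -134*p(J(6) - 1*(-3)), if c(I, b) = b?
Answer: -5963/41 ≈ -145.44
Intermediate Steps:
J(a) = (-1 + a)/(2*a) (J(a) = (-1 + a)/((2*a)) = (-1 + a)*(1/(2*a)) = (-1 + a)/(2*a))
p(M) = (4 + M)/(2*M) (p(M) = (M + 4)/(M + M) = (4 + M)/((2*M)) = (4 + M)*(1/(2*M)) = (4 + M)/(2*M))
-134*p(J(6) - 1*(-3)) = -67*(4 + ((½)*(-1 + 6)/6 - 1*(-3)))/((½)*(-1 + 6)/6 - 1*(-3)) = -67*(4 + ((½)*(⅙)*5 + 3))/((½)*(⅙)*5 + 3) = -67*(4 + (5/12 + 3))/(5/12 + 3) = -67*(4 + 41/12)/41/12 = -67*12*89/(41*12) = -134*89/82 = -5963/41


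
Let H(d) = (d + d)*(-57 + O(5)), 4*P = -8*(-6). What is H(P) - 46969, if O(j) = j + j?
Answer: -48097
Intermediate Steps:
P = 12 (P = (-8*(-6))/4 = (1/4)*48 = 12)
O(j) = 2*j
H(d) = -94*d (H(d) = (d + d)*(-57 + 2*5) = (2*d)*(-57 + 10) = (2*d)*(-47) = -94*d)
H(P) - 46969 = -94*12 - 46969 = -1128 - 46969 = -48097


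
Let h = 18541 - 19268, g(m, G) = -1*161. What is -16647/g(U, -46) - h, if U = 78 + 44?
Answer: 133694/161 ≈ 830.40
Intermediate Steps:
U = 122
g(m, G) = -161
h = -727
-16647/g(U, -46) - h = -16647/(-161) - 1*(-727) = -16647*(-1/161) + 727 = 16647/161 + 727 = 133694/161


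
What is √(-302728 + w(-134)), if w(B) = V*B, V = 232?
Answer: 2*I*√83454 ≈ 577.77*I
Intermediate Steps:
w(B) = 232*B
√(-302728 + w(-134)) = √(-302728 + 232*(-134)) = √(-302728 - 31088) = √(-333816) = 2*I*√83454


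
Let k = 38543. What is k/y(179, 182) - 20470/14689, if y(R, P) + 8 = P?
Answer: 562596347/2555886 ≈ 220.12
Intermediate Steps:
y(R, P) = -8 + P
k/y(179, 182) - 20470/14689 = 38543/(-8 + 182) - 20470/14689 = 38543/174 - 20470*1/14689 = 38543*(1/174) - 20470/14689 = 38543/174 - 20470/14689 = 562596347/2555886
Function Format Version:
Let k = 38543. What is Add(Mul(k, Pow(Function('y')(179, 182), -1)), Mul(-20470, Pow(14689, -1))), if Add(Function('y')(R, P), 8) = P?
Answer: Rational(562596347, 2555886) ≈ 220.12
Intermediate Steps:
Function('y')(R, P) = Add(-8, P)
Add(Mul(k, Pow(Function('y')(179, 182), -1)), Mul(-20470, Pow(14689, -1))) = Add(Mul(38543, Pow(Add(-8, 182), -1)), Mul(-20470, Pow(14689, -1))) = Add(Mul(38543, Pow(174, -1)), Mul(-20470, Rational(1, 14689))) = Add(Mul(38543, Rational(1, 174)), Rational(-20470, 14689)) = Add(Rational(38543, 174), Rational(-20470, 14689)) = Rational(562596347, 2555886)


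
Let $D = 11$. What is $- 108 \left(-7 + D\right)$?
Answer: $-432$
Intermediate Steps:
$- 108 \left(-7 + D\right) = - 108 \left(-7 + 11\right) = \left(-108\right) 4 = -432$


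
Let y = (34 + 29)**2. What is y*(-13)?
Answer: -51597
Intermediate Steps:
y = 3969 (y = 63**2 = 3969)
y*(-13) = 3969*(-13) = -51597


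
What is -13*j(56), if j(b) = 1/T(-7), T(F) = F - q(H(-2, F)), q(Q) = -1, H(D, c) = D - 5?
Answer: 13/6 ≈ 2.1667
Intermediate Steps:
H(D, c) = -5 + D
T(F) = 1 + F (T(F) = F - 1*(-1) = F + 1 = 1 + F)
j(b) = -⅙ (j(b) = 1/(1 - 7) = 1/(-6) = -⅙)
-13*j(56) = -13*(-⅙) = 13/6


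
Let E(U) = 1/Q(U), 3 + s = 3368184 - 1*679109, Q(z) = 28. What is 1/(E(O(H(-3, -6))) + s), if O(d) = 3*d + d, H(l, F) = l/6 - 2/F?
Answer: 28/75294017 ≈ 3.7188e-7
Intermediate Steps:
H(l, F) = -2/F + l/6 (H(l, F) = l*(⅙) - 2/F = l/6 - 2/F = -2/F + l/6)
s = 2689072 (s = -3 + (3368184 - 1*679109) = -3 + (3368184 - 679109) = -3 + 2689075 = 2689072)
O(d) = 4*d
E(U) = 1/28
1/(E(O(H(-3, -6))) + s) = 1/(1/28 + 2689072) = 1/(75294017/28) = 28/75294017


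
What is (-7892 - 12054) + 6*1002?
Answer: -13934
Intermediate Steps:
(-7892 - 12054) + 6*1002 = -19946 + 6012 = -13934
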